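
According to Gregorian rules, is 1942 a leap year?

1942 is not a leap year.

No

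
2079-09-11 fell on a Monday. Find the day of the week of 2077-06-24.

Thursday

Count forward from the earlier date (June 24, 2077) to the later (September 11, 2079):
June 2077: 30 − 24 = 6 days remain.
Then 26 full months totalling 792 days.
September 1–11, 2079: 11 days.
Total: 6 + 792 + 11 = 809 days.
809 mod 7 = 4, so 4 days before Monday is Thursday.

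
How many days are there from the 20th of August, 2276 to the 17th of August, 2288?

4380

Day-of-year of August 20, 2276: 233.
Day-of-year of August 17, 2288: 230.
2276 has 366 days, so 366 − 233 = 133 days remain in 2276.
Full years 2277–2287: 9 common + 2 leap = 9×365 + 2×366 = 4017 days.
Total: 133 + 4017 + 230 = 4380 days.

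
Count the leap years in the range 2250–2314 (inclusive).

Years divisible by 4: 2252, 2256, …, 2312 — 16 in all.
Of these, 2300 is divisible by 100 but not 400, so not leap.
Leap years: 16 − 1 = 15.

15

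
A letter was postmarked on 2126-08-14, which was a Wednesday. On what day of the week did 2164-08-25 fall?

Saturday

From August 14, 2126 to August 14, 2164: 38 years, of which 10 contain a Feb 29 — 28×365 + 10×366 = 13880 days.
Within August 2164: 25 − 14 = 11 days.
Total: 13891 days.
13891 mod 7 = 3, so 3 days after Wednesday is Saturday.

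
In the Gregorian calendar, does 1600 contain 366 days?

Yes

1600 is a leap year (divisible by 400).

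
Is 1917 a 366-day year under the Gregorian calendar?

No

1917 is not a leap year.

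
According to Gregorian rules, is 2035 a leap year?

No

2035 is not a leap year.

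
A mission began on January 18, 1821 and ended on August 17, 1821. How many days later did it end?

211

January 1821: 31 − 18 = 13 days remain.
Then February 1821 (28), March (31), April (30), May (31), June (30), July (31): 28 + 31 + 30 + 31 + 30 + 31 = 181 days.
August 1–17, 1821: 17 days.
Total: 13 + 181 + 17 = 211 days.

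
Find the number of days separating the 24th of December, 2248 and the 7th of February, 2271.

8080

Day-of-year of December 24, 2248: 359.
Day-of-year of February 7, 2271: 38.
2248 has 366 days, so 366 − 359 = 7 days remain in 2248.
Full years 2249–2270: 17 common + 5 leap = 17×365 + 5×366 = 8035 days.
Total: 7 + 8035 + 38 = 8080 days.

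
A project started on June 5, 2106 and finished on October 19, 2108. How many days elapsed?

June 5, 2106 → June 5, 2107: 365 days.
June 5, 2107 → June 5, 2108: 366 days (2108 is a leap year).
June 2108: 30 − 5 = 25 days remain.
Then July (31), August (31), September (30): 31 + 31 + 30 = 92 days.
October 1–19, 2108: 19 days.
Residual: 136 days.
Total: 867 days.

867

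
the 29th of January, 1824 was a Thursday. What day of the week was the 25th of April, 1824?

Sunday

January 1824: 31 − 29 = 2 days remain.
Then February 1824 (29), March (31): 29 + 31 = 60 days.
April 1–25, 1824: 25 days.
Total: 2 + 60 + 25 = 87 days.
87 mod 7 = 3, so 3 days after Thursday is Sunday.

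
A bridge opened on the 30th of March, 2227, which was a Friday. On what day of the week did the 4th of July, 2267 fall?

From March 30, 2227 to March 30, 2267: 40 years, of which 10 contain a Feb 29 — 30×365 + 10×366 = 14610 days.
March 2267: 31 − 30 = 1 day remains.
Then April (30), May (31), June (30): 30 + 31 + 30 = 91 days.
July 1–4, 2267: 4 days.
Residual: 96 days.
Total: 14706 days.
14706 mod 7 = 6, so 6 days after Friday is Thursday.

Thursday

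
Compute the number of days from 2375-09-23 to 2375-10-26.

September 2375: 30 − 23 = 7 days remain.
October 1–26, 2375: 26 days.
Total: 7 + 26 = 33 days.

33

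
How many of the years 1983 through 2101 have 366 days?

29

Years divisible by 4: 1984, 1988, …, 2100 — 30 in all.
Of these, 2100 is divisible by 100 but not 400, so not leap.
2000 is divisible by 400, so still leap.
Leap years: 30 − 1 = 29.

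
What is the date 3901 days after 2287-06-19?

2298-02-22

Count 3901 days after June 19, 2287:
From June 19, 2287 to June 19, 2297: 10 years, of which 3 contain a Feb 29 — 7×365 + 3×366 = 3653 days.
June 2297: 30 − 19 = 11 days remain.
Then July (31), August (31), September (30), October (31), November (30), December (31), January (31): 31 + 31 + 30 + 31 + 30 + 31 + 31 = 215 days.
February 1–22, 2298: 22 days (2298 is not a leap year).
Residual: 248 days.
Total: 3901 days.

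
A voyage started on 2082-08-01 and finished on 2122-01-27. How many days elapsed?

14423

From August 1, 2082 to August 1, 2121: 39 years, of which 9 contain a Feb 29 — 30×365 + 9×366 = 14244 days.
(2100 is not a leap year (divisible by 100 but not 400).)
August 2121: 31 − 1 = 30 days remain.
Then September (30), October (31), November (30), December (31): 30 + 31 + 30 + 31 = 122 days.
January 1–27, 2122: 27 days.
Residual: 179 days.
Total: 14423 days.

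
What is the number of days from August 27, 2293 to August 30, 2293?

Within August 2293: 30 − 27 = 3 days.

3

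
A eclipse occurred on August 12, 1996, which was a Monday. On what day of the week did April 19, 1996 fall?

Friday

Count forward from the earlier date (April 19, 1996) to the later (August 12, 1996):
April 1996: 30 − 19 = 11 days remain.
Then May (31), June (30), July (31): 31 + 30 + 31 = 92 days.
August 1–12, 1996: 12 days.
Total: 11 + 92 + 12 = 115 days.
115 mod 7 = 3, so 3 days before Monday is Friday.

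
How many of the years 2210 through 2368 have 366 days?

Years divisible by 4: 2212, 2216, …, 2368 — 40 in all.
Of these, 2300 is divisible by 100 but not 400, so not leap.
Leap years: 40 − 1 = 39.

39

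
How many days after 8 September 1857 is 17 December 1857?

100

September 1857: 30 − 8 = 22 days remain.
Then October (31), November (30): 31 + 30 = 61 days.
December 1–17, 1857: 17 days.
Total: 22 + 61 + 17 = 100 days.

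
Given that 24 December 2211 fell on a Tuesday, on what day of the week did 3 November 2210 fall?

Saturday

Count forward from the earlier date (November 3, 2210) to the later (December 24, 2211):
November 3, 2210 → November 3, 2211: 365 days.
November 2211: 30 − 3 = 27 days remain.
December 1–24, 2211: 24 days.
Residual: 51 days.
Total: 416 days.
416 mod 7 = 3, so 3 days before Tuesday is Saturday.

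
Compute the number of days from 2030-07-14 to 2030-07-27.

Within July 2030: 27 − 14 = 13 days.

13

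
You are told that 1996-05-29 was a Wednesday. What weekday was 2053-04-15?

Day-of-year of May 29, 1996: 150.
Day-of-year of April 15, 2053: 105.
1996 has 366 days, so 366 − 150 = 216 days remain in 1996.
Full years 1997–2052: 42 common + 14 leap = 42×365 + 14×366 = 20454 days.
Total: 216 + 20454 + 105 = 20775 days.
20775 mod 7 = 6, so 6 days after Wednesday is Tuesday.

Tuesday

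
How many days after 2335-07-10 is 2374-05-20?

From July 10, 2335 to July 10, 2373: 38 years, of which 10 contain a Feb 29 — 28×365 + 10×366 = 13880 days.
July 2373: 31 − 10 = 21 days remain.
Then 9 full months totalling 273 days.
May 1–20, 2374: 20 days.
Residual: 314 days.
Total: 14194 days.

14194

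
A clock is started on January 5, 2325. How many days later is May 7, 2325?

January 2325: 31 − 5 = 26 days remain.
Then February 2325 (28), March (31), April (30): 28 + 31 + 30 = 89 days.
May 1–7, 2325: 7 days.
Total: 26 + 89 + 7 = 122 days.

122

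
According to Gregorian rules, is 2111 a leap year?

No

2111 is not a leap year.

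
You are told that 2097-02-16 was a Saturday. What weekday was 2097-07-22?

Monday

February 2097: 28 − 16 = 12 days remain (2097 is not a leap year, so February has 28 days).
Then March (31), April (30), May (31), June (30): 31 + 30 + 31 + 30 = 122 days.
July 1–22, 2097: 22 days.
Total: 12 + 122 + 22 = 156 days.
156 mod 7 = 2, so 2 days after Saturday is Monday.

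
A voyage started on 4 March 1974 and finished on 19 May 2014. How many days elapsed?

14686

Day-of-year of March 4, 1974: 63.
Day-of-year of May 19, 2014: 139.
1974 has 365 days, so 365 − 63 = 302 days remain in 1974.
Full years 1975–2013: 29 common + 10 leap = 29×365 + 10×366 = 14245 days.
Total: 302 + 14245 + 139 = 14686 days.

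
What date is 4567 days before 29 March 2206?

25 September 2193

Count 4567 days before March 29, 2206:
From September 25, 2193 to September 25, 2205: 12 years, of which 2 contain a Feb 29 — 10×365 + 2×366 = 4382 days.
(2200 is not a leap year (divisible by 100 but not 400).)
September 2205: 30 − 25 = 5 days remain.
Then October (31), November (30), December (31), January (31), February 2206 (28): 31 + 30 + 31 + 31 + 28 = 151 days.
March 1–29, 2206: 29 days.
Residual: 185 days.
Total: 4567 days.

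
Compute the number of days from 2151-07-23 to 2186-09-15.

12838

From July 23, 2151 to July 23, 2186: 35 years, of which 9 contain a Feb 29 — 26×365 + 9×366 = 12784 days.
July 2186: 31 − 23 = 8 days remain.
Then August (31): 31 days.
September 1–15, 2186: 15 days.
Residual: 54 days.
Total: 12838 days.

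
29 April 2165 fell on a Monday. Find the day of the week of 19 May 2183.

Monday

Day-of-year of April 29, 2165: 119.
Day-of-year of May 19, 2183: 139.
2165 has 365 days, so 365 − 119 = 246 days remain in 2165.
Full years 2166–2182: 13 common + 4 leap = 13×365 + 4×366 = 6209 days.
Total: 246 + 6209 + 139 = 6594 days.
6594 is a multiple of 7, so 19 May 2183 falls on the same weekday: Monday.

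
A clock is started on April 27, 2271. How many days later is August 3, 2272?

Day-of-year of April 27, 2271: 117.
Day-of-year of August 3, 2272: 216.
2271 has 365 days, so 365 − 117 = 248 days remain in 2271.
Total: 248 + 216 = 464 days.

464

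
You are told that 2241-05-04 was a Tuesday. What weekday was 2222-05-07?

Count forward from the earlier date (May 7, 2222) to the later (May 4, 2241):
Day-of-year of May 7, 2222: 127.
Day-of-year of May 4, 2241: 124.
2222 has 365 days, so 365 − 127 = 238 days remain in 2222.
Full years 2223–2240: 13 common + 5 leap = 13×365 + 5×366 = 6575 days.
Total: 238 + 6575 + 124 = 6937 days.
6937 is a multiple of 7, so 2222-05-07 falls on the same weekday: Tuesday.

Tuesday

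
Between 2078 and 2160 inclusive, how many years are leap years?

20

Years divisible by 4: 2080, 2084, …, 2160 — 21 in all.
Of these, 2100 is divisible by 100 but not 400, so not leap.
Leap years: 21 − 1 = 20.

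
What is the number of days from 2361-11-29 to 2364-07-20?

964

Day-of-year of November 29, 2361: 333.
Day-of-year of July 20, 2364: 202.
2361 has 365 days, so 365 − 333 = 32 days remain in 2361.
Full years: 2362: 365; 2363: 365. Sum = 730.
Total: 32 + 730 + 202 = 964 days.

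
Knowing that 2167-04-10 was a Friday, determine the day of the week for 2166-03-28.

Count forward from the earlier date (March 28, 2166) to the later (April 10, 2167):
Day-of-year of March 28, 2166: 87.
Day-of-year of April 10, 2167: 100.
2166 has 365 days, so 365 − 87 = 278 days remain in 2166.
Total: 278 + 100 = 378 days.
378 is a multiple of 7, so 2166-03-28 falls on the same weekday: Friday.

Friday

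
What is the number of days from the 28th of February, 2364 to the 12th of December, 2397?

12341

Day-of-year of February 28, 2364: 59.
Day-of-year of December 12, 2397: 346.
2364 has 366 days, so 366 − 59 = 307 days remain in 2364.
Full years 2365–2396: 24 common + 8 leap = 24×365 + 8×366 = 11688 days.
Total: 307 + 11688 + 346 = 12341 days.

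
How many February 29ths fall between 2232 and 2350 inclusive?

29

Years divisible by 4: 2232, 2236, …, 2348 — 30 in all.
Of these, 2300 is divisible by 100 but not 400, so not leap.
Leap years: 30 − 1 = 29.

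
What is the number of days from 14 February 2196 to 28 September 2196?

February 2196: 29 − 14 = 15 days remain (2196 is a leap year, so February has 29 days).
Then March (31), April (30), May (31), June (30), July (31), August (31): 31 + 30 + 31 + 30 + 31 + 31 = 184 days.
September 1–28, 2196: 28 days.
Total: 15 + 184 + 28 = 227 days.

227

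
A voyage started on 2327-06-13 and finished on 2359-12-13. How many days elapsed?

11871

From June 13, 2327 to June 13, 2359: 32 years, of which 8 contain a Feb 29 — 24×365 + 8×366 = 11688 days.
June 2359: 30 − 13 = 17 days remain.
Then July (31), August (31), September (30), October (31), November (30): 31 + 31 + 30 + 31 + 30 = 153 days.
December 1–13, 2359: 13 days.
Residual: 183 days.
Total: 11871 days.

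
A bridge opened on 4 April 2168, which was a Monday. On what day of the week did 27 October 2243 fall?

From April 4, 2168 to April 4, 2243: 75 years, of which 17 contain a Feb 29 — 58×365 + 17×366 = 27392 days.
(2200 is not a leap year (divisible by 100 but not 400).)
April 2243: 30 − 4 = 26 days remain.
Then May (31), June (30), July (31), August (31), September (30): 31 + 30 + 31 + 31 + 30 = 153 days.
October 1–27, 2243: 27 days.
Residual: 206 days.
Total: 27598 days.
27598 mod 7 = 4, so 4 days after Monday is Friday.

Friday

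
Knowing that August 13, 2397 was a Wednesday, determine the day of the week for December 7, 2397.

Sunday

August 2397: 31 − 13 = 18 days remain.
Then September (30), October (31), November (30): 30 + 31 + 30 = 91 days.
December 1–7, 2397: 7 days.
Total: 18 + 91 + 7 = 116 days.
116 mod 7 = 4, so 4 days after Wednesday is Sunday.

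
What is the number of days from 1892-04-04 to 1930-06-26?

Day-of-year of April 4, 1892: 95.
Day-of-year of June 26, 1930: 177.
1892 has 366 days, so 366 − 95 = 271 days remain in 1892.
Full years 1893–1929: 29 common + 8 leap = 29×365 + 8×366 = 13513 days.
Total: 271 + 13513 + 177 = 13961 days.

13961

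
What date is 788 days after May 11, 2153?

July 8, 2155

Count 788 days after May 11, 2153:
May 2153: 31 − 11 = 20 days remain.
Then 25 full months totalling 760 days.
July 1–8, 2155: 8 days.
Total: 20 + 760 + 8 = 788 days.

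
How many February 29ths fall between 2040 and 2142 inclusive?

Years divisible by 4: 2040, 2044, …, 2140 — 26 in all.
Of these, 2100 is divisible by 100 but not 400, so not leap.
Leap years: 26 − 1 = 25.

25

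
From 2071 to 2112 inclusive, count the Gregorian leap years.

Years divisible by 4 in [2071, 2112]: 2072, 2076, 2080, 2084, 2088, 2092, 2096, 2100, 2104, 2108, 2112.
Of these, 2100 is divisible by 100 but not 400, so not leap.
Leap years: 11 − 1 = 10.

10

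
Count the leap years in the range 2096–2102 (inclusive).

Years divisible by 4 in [2096, 2102]: 2096, 2100.
Of these, 2100 is divisible by 100 but not 400, so not leap.
Leap years: 2 − 1 = 1.

1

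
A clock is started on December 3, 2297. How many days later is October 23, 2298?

Day-of-year of December 3, 2297: 337.
Day-of-year of October 23, 2298: 296.
2297 has 365 days, so 365 − 337 = 28 days remain in 2297.
Total: 28 + 296 = 324 days.

324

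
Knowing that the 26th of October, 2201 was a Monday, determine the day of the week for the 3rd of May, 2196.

Count forward from the earlier date (May 3, 2196) to the later (October 26, 2201):
May 3, 2196 → May 3, 2197: 365 days.
May 3, 2197 → May 3, 2198: 365 days.
May 3, 2198 → May 3, 2199: 365 days.
May 3, 2199 → May 3, 2200: 365 days (2200 is not a leap year (divisible by 100 but not 400)).
May 3, 2200 → May 3, 2201: 365 days.
May 2201: 31 − 3 = 28 days remain.
Then June (30), July (31), August (31), September (30): 30 + 31 + 31 + 30 = 122 days.
October 1–26, 2201: 26 days.
Residual: 176 days.
Total: 2001 days.
2001 mod 7 = 6, so 6 days before Monday is Tuesday.

Tuesday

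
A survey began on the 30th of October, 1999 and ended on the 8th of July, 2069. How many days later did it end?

25454

From October 30, 1999 to October 30, 2068: 69 years, of which 18 contain a Feb 29 — 51×365 + 18×366 = 25203 days.
(2000 is a leap year (divisible by 400).)
October 2068: 31 − 30 = 1 day remains.
Then November (30), December (31), January (31), February 2069 (28), March (31), April (30), May (31), June (30): 30 + 31 + 31 + 28 + 31 + 30 + 31 + 30 = 242 days.
July 1–8, 2069: 8 days.
Residual: 251 days.
Total: 25454 days.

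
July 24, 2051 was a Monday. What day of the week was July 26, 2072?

From July 24, 2051 to July 24, 2072: 21 years, of which 6 contain a Feb 29 — 15×365 + 6×366 = 7671 days.
Within July 2072: 26 − 24 = 2 days.
Total: 7673 days.
7673 mod 7 = 1, so 1 day after Monday is Tuesday.

Tuesday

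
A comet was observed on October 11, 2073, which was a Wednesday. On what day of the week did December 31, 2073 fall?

Sunday

October 2073: 31 − 11 = 20 days remain.
Then November (30): 30 days.
December 1–31, 2073: 31 days.
Total: 20 + 30 + 31 = 81 days.
81 mod 7 = 4, so 4 days after Wednesday is Sunday.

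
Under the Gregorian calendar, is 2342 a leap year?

No

2342 is not a leap year.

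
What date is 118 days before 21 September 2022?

26 May 2022

Count 118 days before September 21, 2022:
May 2022: 31 − 26 = 5 days remain.
Then June (30), July (31), August (31): 30 + 31 + 31 = 92 days.
September 1–21, 2022: 21 days.
Total: 5 + 92 + 21 = 118 days.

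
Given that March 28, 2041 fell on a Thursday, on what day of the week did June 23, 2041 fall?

March 2041: 31 − 28 = 3 days remain.
Then April (30), May (31): 30 + 31 = 61 days.
June 1–23, 2041: 23 days.
Total: 3 + 61 + 23 = 87 days.
87 mod 7 = 3, so 3 days after Thursday is Sunday.

Sunday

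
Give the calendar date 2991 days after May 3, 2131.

July 11, 2139

Count 2991 days after May 3, 2131:
Day-of-year of May 3, 2131: 123.
Day-of-year of July 11, 2139: 192.
2131 has 365 days, so 365 − 123 = 242 days remain in 2131.
Full years 2132–2138: 5 common + 2 leap = 5×365 + 2×366 = 2557 days.
Total: 242 + 2557 + 192 = 2991 days.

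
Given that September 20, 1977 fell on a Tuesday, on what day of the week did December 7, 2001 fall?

Friday

Day-of-year of September 20, 1977: 263.
Day-of-year of December 7, 2001: 341.
1977 has 365 days, so 365 − 263 = 102 days remain in 1977.
Full years 1978–2000: 17 common + 6 leap = 17×365 + 6×366 = 8401 days.
Total: 102 + 8401 + 341 = 8844 days.
8844 mod 7 = 3, so 3 days after Tuesday is Friday.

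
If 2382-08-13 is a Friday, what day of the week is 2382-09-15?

August 2382: 31 − 13 = 18 days remain.
September 1–15, 2382: 15 days.
Total: 18 + 15 = 33 days.
33 mod 7 = 5, so 5 days after Friday is Wednesday.

Wednesday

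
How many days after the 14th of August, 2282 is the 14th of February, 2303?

7488

Day-of-year of August 14, 2282: 226.
Day-of-year of February 14, 2303: 45.
2282 has 365 days, so 365 − 226 = 139 days remain in 2282.
Full years 2283–2302: 16 common + 4 leap = 16×365 + 4×366 = 7304 days.
Total: 139 + 7304 + 45 = 7488 days.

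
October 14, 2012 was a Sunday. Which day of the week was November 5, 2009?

Count forward from the earlier date (November 5, 2009) to the later (October 14, 2012):
November 5, 2009 → November 5, 2010: 365 days.
November 5, 2010 → November 5, 2011: 365 days.
November 2011: 30 − 5 = 25 days remain.
Then 10 full months totalling 305 days.
October 1–14, 2012: 14 days.
Residual: 344 days.
Total: 1074 days.
1074 mod 7 = 3, so 3 days before Sunday is Thursday.

Thursday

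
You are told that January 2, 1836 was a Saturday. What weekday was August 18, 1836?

January 1836: 31 − 2 = 29 days remain.
Then February 1836 (29), March (31), April (30), May (31), June (30), July (31): 29 + 31 + 30 + 31 + 30 + 31 = 182 days.
August 1–18, 1836: 18 days.
Total: 29 + 182 + 18 = 229 days.
229 mod 7 = 5, so 5 days after Saturday is Thursday.

Thursday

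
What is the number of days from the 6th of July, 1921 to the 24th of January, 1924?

932

July 6, 1921 → July 6, 1922: 365 days.
July 6, 1922 → July 6, 1923: 365 days.
July 1923: 31 − 6 = 25 days remain.
Then August (31), September (30), October (31), November (30), December (31): 31 + 30 + 31 + 30 + 31 = 153 days.
January 1–24, 1924: 24 days.
Residual: 202 days.
Total: 932 days.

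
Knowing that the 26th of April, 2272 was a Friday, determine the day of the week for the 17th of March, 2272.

Sunday

Count forward from the earlier date (March 17, 2272) to the later (April 26, 2272):
March 2272: 31 − 17 = 14 days remain.
April 1–26, 2272: 26 days.
Total: 14 + 26 = 40 days.
40 mod 7 = 5, so 5 days before Friday is Sunday.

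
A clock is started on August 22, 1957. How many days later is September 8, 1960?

August 22, 1957 → August 22, 1958: 365 days.
August 22, 1958 → August 22, 1959: 365 days.
August 22, 1959 → August 22, 1960: 366 days (1960 is a leap year).
August 1960: 31 − 22 = 9 days remain.
September 1–8, 1960: 8 days.
Residual: 17 days.
Total: 1113 days.

1113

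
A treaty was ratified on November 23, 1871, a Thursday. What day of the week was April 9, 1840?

Count forward from the earlier date (April 9, 1840) to the later (November 23, 1871):
Day-of-year of April 9, 1840: 100.
Day-of-year of November 23, 1871: 327.
1840 has 366 days, so 366 − 100 = 266 days remain in 1840.
Full years 1841–1870: 23 common + 7 leap = 23×365 + 7×366 = 10957 days.
Total: 266 + 10957 + 327 = 11550 days.
11550 is a multiple of 7, so April 9, 1840 falls on the same weekday: Thursday.

Thursday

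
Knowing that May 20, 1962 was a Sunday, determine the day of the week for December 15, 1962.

Saturday

May 1962: 31 − 20 = 11 days remain.
Then June (30), July (31), August (31), September (30), October (31), November (30): 30 + 31 + 31 + 30 + 31 + 30 = 183 days.
December 1–15, 1962: 15 days.
Total: 11 + 183 + 15 = 209 days.
209 mod 7 = 6, so 6 days after Sunday is Saturday.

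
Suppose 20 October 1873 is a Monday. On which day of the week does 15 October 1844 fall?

Count forward from the earlier date (October 15, 1844) to the later (October 20, 1873):
From October 15, 1844 to October 15, 1873: 29 years, of which 7 contain a Feb 29 — 22×365 + 7×366 = 10592 days.
Within October 1873: 20 − 15 = 5 days.
Total: 10597 days.
10597 mod 7 = 6, so 6 days before Monday is Tuesday.

Tuesday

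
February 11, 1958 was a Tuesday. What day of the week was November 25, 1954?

Thursday

Count forward from the earlier date (November 25, 1954) to the later (February 11, 1958):
Day-of-year of November 25, 1954: 329.
Day-of-year of February 11, 1958: 42.
1954 has 365 days, so 365 − 329 = 36 days remain in 1954.
Full years: 1955: 365; 1956: 366; 1957: 365. Sum = 1096.
Total: 36 + 1096 + 42 = 1174 days.
1174 mod 7 = 5, so 5 days before Tuesday is Thursday.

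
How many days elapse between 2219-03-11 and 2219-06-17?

March 2219: 31 − 11 = 20 days remain.
Then April (30), May (31): 30 + 31 = 61 days.
June 1–17, 2219: 17 days.
Total: 20 + 61 + 17 = 98 days.

98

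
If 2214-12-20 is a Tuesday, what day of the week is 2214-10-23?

Sunday

Count forward from the earlier date (October 23, 2214) to the later (December 20, 2214):
October 2214: 31 − 23 = 8 days remain.
Then November (30): 30 days.
December 1–20, 2214: 20 days.
Total: 8 + 30 + 20 = 58 days.
58 mod 7 = 2, so 2 days before Tuesday is Sunday.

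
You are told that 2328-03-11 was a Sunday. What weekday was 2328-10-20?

March 2328: 31 − 11 = 20 days remain.
Then April (30), May (31), June (30), July (31), August (31), September (30): 30 + 31 + 30 + 31 + 31 + 30 = 183 days.
October 1–20, 2328: 20 days.
Total: 20 + 183 + 20 = 223 days.
223 mod 7 = 6, so 6 days after Sunday is Saturday.

Saturday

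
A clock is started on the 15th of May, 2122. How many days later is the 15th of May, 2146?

From May 15, 2122 to May 15, 2146: 24 years, of which 6 contain a Feb 29 — 18×365 + 6×366 = 8766 days.
Total: 8766 days.

8766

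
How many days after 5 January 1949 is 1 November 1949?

300

January 1949: 31 − 5 = 26 days remain.
Then 9 full months totalling 273 days.
November 1, 1949: 1 day.
Total: 26 + 273 + 1 = 300 days.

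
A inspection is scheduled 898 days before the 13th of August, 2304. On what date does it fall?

the 27th of February, 2302

Count 898 days before August 13, 2304:
Day-of-year of February 27, 2302: 58.
Day-of-year of August 13, 2304: 226.
2302 has 365 days, so 365 − 58 = 307 days remain in 2302.
Full years: 2303: 365. Sum = 365.
Total: 307 + 365 + 226 = 898 days.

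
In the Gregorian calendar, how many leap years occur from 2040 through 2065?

Years divisible by 4 in [2040, 2065]: 2040, 2044, 2048, 2052, 2056, 2060, 2064.
No century exceptions apply. Count: 7.

7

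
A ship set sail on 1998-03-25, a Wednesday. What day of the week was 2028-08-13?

From March 25, 1998 to March 25, 2028: 30 years, of which 8 contain a Feb 29 — 22×365 + 8×366 = 10958 days.
(2000 is a leap year (divisible by 400).)
March 2028: 31 − 25 = 6 days remain.
Then April (30), May (31), June (30), July (31): 30 + 31 + 30 + 31 = 122 days.
August 1–13, 2028: 13 days.
Residual: 141 days.
Total: 11099 days.
11099 mod 7 = 4, so 4 days after Wednesday is Sunday.

Sunday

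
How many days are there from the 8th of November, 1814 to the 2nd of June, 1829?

Day-of-year of November 8, 1814: 312.
Day-of-year of June 2, 1829: 153.
1814 has 365 days, so 365 − 312 = 53 days remain in 1814.
Full years 1815–1828: 10 common + 4 leap = 10×365 + 4×366 = 5114 days.
Total: 53 + 5114 + 153 = 5320 days.

5320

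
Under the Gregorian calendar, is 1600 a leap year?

Yes

1600 is a leap year (divisible by 400).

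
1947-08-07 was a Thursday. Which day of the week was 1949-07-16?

Saturday

Day-of-year of August 7, 1947: 219.
Day-of-year of July 16, 1949: 197.
1947 has 365 days, so 365 − 219 = 146 days remain in 1947.
Full years: 1948: 366. Sum = 366.
Total: 146 + 366 + 197 = 709 days.
709 mod 7 = 2, so 2 days after Thursday is Saturday.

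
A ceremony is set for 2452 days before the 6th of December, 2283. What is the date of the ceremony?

the 20th of March, 2277

Count 2452 days before December 6, 2283:
March 20, 2277 → March 20, 2278: 365 days.
March 20, 2278 → March 20, 2279: 365 days.
March 20, 2279 → March 20, 2280: 366 days (2280 is a leap year).
March 20, 2280 → March 20, 2281: 365 days.
March 20, 2281 → March 20, 2282: 365 days.
March 20, 2282 → March 20, 2283: 365 days.
March 2283: 31 − 20 = 11 days remain.
Then April (30), May (31), June (30), July (31), August (31), September (30), October (31), November (30): 30 + 31 + 30 + 31 + 31 + 30 + 31 + 30 = 244 days.
December 1–6, 2283: 6 days.
Residual: 261 days.
Total: 2452 days.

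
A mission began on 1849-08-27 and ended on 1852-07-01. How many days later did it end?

1039

Day-of-year of August 27, 1849: 239.
Day-of-year of July 1, 1852: 183.
1849 has 365 days, so 365 − 239 = 126 days remain in 1849.
Full years: 1850: 365; 1851: 365. Sum = 730.
Total: 126 + 730 + 183 = 1039 days.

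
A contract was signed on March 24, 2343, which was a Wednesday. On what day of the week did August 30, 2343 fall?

Monday

March 2343: 31 − 24 = 7 days remain.
Then April (30), May (31), June (30), July (31): 30 + 31 + 30 + 31 = 122 days.
August 1–30, 2343: 30 days.
Total: 7 + 122 + 30 = 159 days.
159 mod 7 = 5, so 5 days after Wednesday is Monday.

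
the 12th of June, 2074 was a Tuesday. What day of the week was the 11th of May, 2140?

Day-of-year of June 12, 2074: 163.
Day-of-year of May 11, 2140: 132.
2074 has 365 days, so 365 − 163 = 202 days remain in 2074.
Full years 2075–2139: 50 common + 15 leap = 50×365 + 15×366 = 23740 days.
Total: 202 + 23740 + 132 = 24074 days.
24074 mod 7 = 1, so 1 day after Tuesday is Wednesday.

Wednesday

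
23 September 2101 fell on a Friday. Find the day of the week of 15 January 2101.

Saturday

Count forward from the earlier date (January 15, 2101) to the later (September 23, 2101):
January 2101: 31 − 15 = 16 days remain.
Then February 2101 (28), March (31), April (30), May (31), June (30), July (31), August (31): 28 + 31 + 30 + 31 + 30 + 31 + 31 = 212 days.
September 1–23, 2101: 23 days.
Total: 16 + 212 + 23 = 251 days.
251 mod 7 = 6, so 6 days before Friday is Saturday.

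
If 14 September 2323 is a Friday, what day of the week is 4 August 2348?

Wednesday

From September 14, 2323 to September 14, 2347: 24 years, of which 6 contain a Feb 29 — 18×365 + 6×366 = 8766 days.
September 2347: 30 − 14 = 16 days remain.
Then 10 full months totalling 305 days.
August 1–4, 2348: 4 days.
Residual: 325 days.
Total: 9091 days.
9091 mod 7 = 5, so 5 days after Friday is Wednesday.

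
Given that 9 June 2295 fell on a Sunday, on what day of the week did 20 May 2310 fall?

From June 9, 2295 to June 9, 2309: 14 years, of which 3 contain a Feb 29 — 11×365 + 3×366 = 5113 days.
(2300 is not a leap year (divisible by 100 but not 400).)
June 2309: 30 − 9 = 21 days remain.
Then 10 full months totalling 304 days.
May 1–20, 2310: 20 days.
Residual: 345 days.
Total: 5458 days.
5458 mod 7 = 5, so 5 days after Sunday is Friday.

Friday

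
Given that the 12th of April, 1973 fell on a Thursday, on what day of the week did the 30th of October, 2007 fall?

Day-of-year of April 12, 1973: 102.
Day-of-year of October 30, 2007: 303.
1973 has 365 days, so 365 − 102 = 263 days remain in 1973.
Full years 1974–2006: 25 common + 8 leap = 25×365 + 8×366 = 12053 days.
Total: 263 + 12053 + 303 = 12619 days.
12619 mod 7 = 5, so 5 days after Thursday is Tuesday.

Tuesday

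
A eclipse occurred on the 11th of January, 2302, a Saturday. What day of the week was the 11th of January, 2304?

January 2302: 31 − 11 = 20 days remain.
Then 23 full months totalling 699 days.
January 1–11, 2304: 11 days.
Total: 20 + 699 + 11 = 730 days.
730 mod 7 = 2, so 2 days after Saturday is Monday.

Monday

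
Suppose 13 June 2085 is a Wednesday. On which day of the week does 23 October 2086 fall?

June 13, 2085 → June 13, 2086: 365 days.
June 2086: 30 − 13 = 17 days remain.
Then July (31), August (31), September (30): 31 + 31 + 30 = 92 days.
October 1–23, 2086: 23 days.
Residual: 132 days.
Total: 497 days.
497 is a multiple of 7, so 23 October 2086 falls on the same weekday: Wednesday.

Wednesday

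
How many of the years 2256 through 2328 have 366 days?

18

Years divisible by 4: 2256, 2260, …, 2328 — 19 in all.
Of these, 2300 is divisible by 100 but not 400, so not leap.
Leap years: 19 − 1 = 18.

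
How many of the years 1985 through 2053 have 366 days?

Years divisible by 4: 1988, 1992, …, 2052 — 17 in all.
2000 is divisible by 400, so still leap.
No century exceptions apply. Count: 17.

17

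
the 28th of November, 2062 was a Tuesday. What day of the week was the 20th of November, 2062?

Count forward from the earlier date (November 20, 2062) to the later (November 28, 2062):
Within November 2062: 28 − 20 = 8 days.
8 mod 7 = 1, so 1 day before Tuesday is Monday.

Monday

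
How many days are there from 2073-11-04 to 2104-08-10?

11236

From November 4, 2073 to November 4, 2103: 30 years, of which 6 contain a Feb 29 — 24×365 + 6×366 = 10956 days.
(2100 is not a leap year (divisible by 100 but not 400).)
November 2103: 30 − 4 = 26 days remain.
Then December (31), January (31), February 2104 (29), March (31), April (30), May (31), June (30), July (31): 31 + 31 + 29 + 31 + 30 + 31 + 30 + 31 = 244 days.
August 1–10, 2104: 10 days.
Residual: 280 days.
Total: 11236 days.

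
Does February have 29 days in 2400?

2400 is a leap year (divisible by 400).

Yes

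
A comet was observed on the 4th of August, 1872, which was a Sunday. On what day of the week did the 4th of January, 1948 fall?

Sunday

Day-of-year of August 4, 1872: 217.
Day-of-year of January 4, 1948: 4.
1872 has 366 days, so 366 − 217 = 149 days remain in 1872.
Full years 1873–1947: 58 common + 17 leap = 58×365 + 17×366 = 27392 days.
Total: 149 + 27392 + 4 = 27545 days.
27545 is a multiple of 7, so the 4th of January, 1948 falls on the same weekday: Sunday.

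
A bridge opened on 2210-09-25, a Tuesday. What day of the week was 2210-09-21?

Count forward from the earlier date (September 21, 2210) to the later (September 25, 2210):
Within September 2210: 25 − 21 = 4 days.
4 mod 7 = 4, so 4 days before Tuesday is Friday.

Friday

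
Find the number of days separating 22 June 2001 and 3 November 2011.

3786

From June 22, 2001 to June 22, 2011: 10 years, of which 2 contain a Feb 29 — 8×365 + 2×366 = 3652 days.
June 2011: 30 − 22 = 8 days remain.
Then July (31), August (31), September (30), October (31): 31 + 31 + 30 + 31 = 123 days.
November 1–3, 2011: 3 days.
Residual: 134 days.
Total: 3786 days.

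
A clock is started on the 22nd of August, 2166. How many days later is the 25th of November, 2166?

95

August 2166: 31 − 22 = 9 days remain.
Then September (30), October (31): 30 + 31 = 61 days.
November 1–25, 2166: 25 days.
Total: 9 + 61 + 25 = 95 days.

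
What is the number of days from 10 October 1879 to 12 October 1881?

733

Day-of-year of October 10, 1879: 283.
Day-of-year of October 12, 1881: 285.
1879 has 365 days, so 365 − 283 = 82 days remain in 1879.
Full years: 1880: 366. Sum = 366.
Total: 82 + 366 + 285 = 733 days.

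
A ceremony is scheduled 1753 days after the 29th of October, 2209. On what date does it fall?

the 17th of August, 2214

Count 1753 days after October 29, 2209:
October 29, 2209 → October 29, 2210: 365 days.
October 29, 2210 → October 29, 2211: 365 days.
October 29, 2211 → October 29, 2212: 366 days (2212 is a leap year).
October 29, 2212 → October 29, 2213: 365 days.
October 2213: 31 − 29 = 2 days remain.
Then 9 full months totalling 273 days.
August 1–17, 2214: 17 days.
Residual: 292 days.
Total: 1753 days.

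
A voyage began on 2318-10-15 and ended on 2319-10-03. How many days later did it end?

353

October 2318: 31 − 15 = 16 days remain.
Then 11 full months totalling 334 days.
October 1–3, 2319: 3 days.
Total: 16 + 334 + 3 = 353 days.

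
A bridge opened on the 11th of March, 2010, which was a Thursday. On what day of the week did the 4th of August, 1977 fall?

Count forward from the earlier date (August 4, 1977) to the later (March 11, 2010):
Day-of-year of August 4, 1977: 216.
Day-of-year of March 11, 2010: 70.
1977 has 365 days, so 365 − 216 = 149 days remain in 1977.
Full years 1978–2009: 24 common + 8 leap = 24×365 + 8×366 = 11688 days.
Total: 149 + 11688 + 70 = 11907 days.
11907 is a multiple of 7, so the 4th of August, 1977 falls on the same weekday: Thursday.

Thursday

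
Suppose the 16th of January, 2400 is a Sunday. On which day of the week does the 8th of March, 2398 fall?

Sunday

Count forward from the earlier date (March 8, 2398) to the later (January 16, 2400):
Day-of-year of March 8, 2398: 67.
Day-of-year of January 16, 2400: 16.
2398 has 365 days, so 365 − 67 = 298 days remain in 2398.
Full years: 2399: 365. Sum = 365.
Total: 298 + 365 + 16 = 679 days.
679 is a multiple of 7, so the 8th of March, 2398 falls on the same weekday: Sunday.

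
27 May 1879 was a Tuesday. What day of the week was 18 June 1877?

Monday

Count forward from the earlier date (June 18, 1877) to the later (May 27, 1879):
June 1877: 30 − 18 = 12 days remain.
Then 22 full months totalling 669 days.
May 1–27, 1879: 27 days.
Total: 12 + 669 + 27 = 708 days.
708 mod 7 = 1, so 1 day before Tuesday is Monday.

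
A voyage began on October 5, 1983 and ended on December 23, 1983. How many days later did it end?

October 1983: 31 − 5 = 26 days remain.
Then November (30): 30 days.
December 1–23, 1983: 23 days.
Total: 26 + 30 + 23 = 79 days.

79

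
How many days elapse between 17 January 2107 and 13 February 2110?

Day-of-year of January 17, 2107: 17.
Day-of-year of February 13, 2110: 44.
2107 has 365 days, so 365 − 17 = 348 days remain in 2107.
Full years: 2108: 366; 2109: 365. Sum = 731.
Total: 348 + 731 + 44 = 1123 days.

1123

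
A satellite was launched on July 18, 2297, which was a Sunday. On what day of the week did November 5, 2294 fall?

Count forward from the earlier date (November 5, 2294) to the later (July 18, 2297):
November 5, 2294 → November 5, 2295: 365 days.
November 5, 2295 → November 5, 2296: 366 days (2296 is a leap year).
November 2296: 30 − 5 = 25 days remain.
Then December (31), January (31), February 2297 (28), March (31), April (30), May (31), June (30): 31 + 31 + 28 + 31 + 30 + 31 + 30 = 212 days.
July 1–18, 2297: 18 days.
Residual: 255 days.
Total: 986 days.
986 mod 7 = 6, so 6 days before Sunday is Monday.

Monday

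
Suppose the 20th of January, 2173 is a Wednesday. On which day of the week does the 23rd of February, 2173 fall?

January 2173: 31 − 20 = 11 days remain.
February 1–23, 2173: 23 days (2173 is not a leap year).
Total: 11 + 23 = 34 days.
34 mod 7 = 6, so 6 days after Wednesday is Tuesday.

Tuesday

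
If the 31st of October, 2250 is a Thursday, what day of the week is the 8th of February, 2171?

Friday

Count forward from the earlier date (February 8, 2171) to the later (October 31, 2250):
From February 8, 2171 to February 8, 2250: 79 years, of which 19 contain a Feb 29 — 60×365 + 19×366 = 28854 days.
(2200 is not a leap year (divisible by 100 but not 400).)
February 2250: 28 − 8 = 20 days remain (2250 is not a leap year, so February has 28 days).
Then March (31), April (30), May (31), June (30), July (31), August (31), September (30): 31 + 30 + 31 + 30 + 31 + 31 + 30 = 214 days.
October 1–31, 2250: 31 days.
Residual: 265 days.
Total: 29119 days.
29119 mod 7 = 6, so 6 days before Thursday is Friday.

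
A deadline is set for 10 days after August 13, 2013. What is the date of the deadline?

August 23, 2013

Count 10 days after August 13, 2013:
Within August 2013: 23 − 13 = 10 days.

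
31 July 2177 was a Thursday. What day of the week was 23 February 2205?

Saturday

Day-of-year of July 31, 2177: 212.
Day-of-year of February 23, 2205: 54.
2177 has 365 days, so 365 − 212 = 153 days remain in 2177.
Full years 2178–2204: 21 common + 6 leap = 21×365 + 6×366 = 9861 days.
Total: 153 + 9861 + 54 = 10068 days.
10068 mod 7 = 2, so 2 days after Thursday is Saturday.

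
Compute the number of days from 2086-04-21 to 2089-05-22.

1127

April 21, 2086 → April 21, 2087: 365 days.
April 21, 2087 → April 21, 2088: 366 days (2088 is a leap year).
April 21, 2088 → April 21, 2089: 365 days.
April 2089: 30 − 21 = 9 days remain.
May 1–22, 2089: 22 days.
Residual: 31 days.
Total: 1127 days.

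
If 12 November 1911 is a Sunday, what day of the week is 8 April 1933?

Saturday

Day-of-year of November 12, 1911: 316.
Day-of-year of April 8, 1933: 98.
1911 has 365 days, so 365 − 316 = 49 days remain in 1911.
Full years 1912–1932: 15 common + 6 leap = 15×365 + 6×366 = 7671 days.
Total: 49 + 7671 + 98 = 7818 days.
7818 mod 7 = 6, so 6 days after Sunday is Saturday.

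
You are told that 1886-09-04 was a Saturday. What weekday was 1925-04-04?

Day-of-year of September 4, 1886: 247.
Day-of-year of April 4, 1925: 94.
1886 has 365 days, so 365 − 247 = 118 days remain in 1886.
Full years 1887–1924: 29 common + 9 leap = 29×365 + 9×366 = 13879 days.
Total: 118 + 13879 + 94 = 14091 days.
14091 is a multiple of 7, so 1925-04-04 falls on the same weekday: Saturday.

Saturday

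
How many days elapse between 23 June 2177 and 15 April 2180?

Day-of-year of June 23, 2177: 174.
Day-of-year of April 15, 2180: 106.
2177 has 365 days, so 365 − 174 = 191 days remain in 2177.
Full years: 2178: 365; 2179: 365. Sum = 730.
Total: 191 + 730 + 106 = 1027 days.

1027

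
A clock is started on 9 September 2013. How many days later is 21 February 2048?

12583

From September 9, 2013 to September 9, 2047: 34 years, of which 8 contain a Feb 29 — 26×365 + 8×366 = 12418 days.
September 2047: 30 − 9 = 21 days remain.
Then October (31), November (30), December (31), January (31): 31 + 30 + 31 + 31 = 123 days.
February 1–21, 2048: 21 days (2048 is a leap year).
Residual: 165 days.
Total: 12583 days.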